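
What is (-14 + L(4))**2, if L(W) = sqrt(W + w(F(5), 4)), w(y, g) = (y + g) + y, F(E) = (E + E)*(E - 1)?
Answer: 284 - 56*sqrt(22) ≈ 21.337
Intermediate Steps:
F(E) = 2*E*(-1 + E) (F(E) = (2*E)*(-1 + E) = 2*E*(-1 + E))
w(y, g) = g + 2*y (w(y, g) = (g + y) + y = g + 2*y)
L(W) = sqrt(84 + W) (L(W) = sqrt(W + (4 + 2*(2*5*(-1 + 5)))) = sqrt(W + (4 + 2*(2*5*4))) = sqrt(W + (4 + 2*40)) = sqrt(W + (4 + 80)) = sqrt(W + 84) = sqrt(84 + W))
(-14 + L(4))**2 = (-14 + sqrt(84 + 4))**2 = (-14 + sqrt(88))**2 = (-14 + 2*sqrt(22))**2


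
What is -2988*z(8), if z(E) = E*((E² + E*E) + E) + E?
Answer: -3274848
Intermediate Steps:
z(E) = E + E*(E + 2*E²) (z(E) = E*((E² + E²) + E) + E = E*(2*E² + E) + E = E*(E + 2*E²) + E = E + E*(E + 2*E²))
-2988*z(8) = -23904*(1 + 8 + 2*8²) = -23904*(1 + 8 + 2*64) = -23904*(1 + 8 + 128) = -23904*137 = -2988*1096 = -3274848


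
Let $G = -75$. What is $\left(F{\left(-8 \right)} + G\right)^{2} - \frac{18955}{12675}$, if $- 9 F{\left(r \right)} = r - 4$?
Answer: $\frac{41259272}{7605} \approx 5425.3$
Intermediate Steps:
$F{\left(r \right)} = \frac{4}{9} - \frac{r}{9}$ ($F{\left(r \right)} = - \frac{r - 4}{9} = - \frac{-4 + r}{9} = \frac{4}{9} - \frac{r}{9}$)
$\left(F{\left(-8 \right)} + G\right)^{2} - \frac{18955}{12675} = \left(\left(\frac{4}{9} - - \frac{8}{9}\right) - 75\right)^{2} - \frac{18955}{12675} = \left(\left(\frac{4}{9} + \frac{8}{9}\right) - 75\right)^{2} - \frac{3791}{2535} = \left(\frac{4}{3} - 75\right)^{2} - \frac{3791}{2535} = \left(- \frac{221}{3}\right)^{2} - \frac{3791}{2535} = \frac{48841}{9} - \frac{3791}{2535} = \frac{41259272}{7605}$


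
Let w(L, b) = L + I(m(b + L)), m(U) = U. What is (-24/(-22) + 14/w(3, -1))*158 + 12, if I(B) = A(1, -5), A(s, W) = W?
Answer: -10138/11 ≈ -921.64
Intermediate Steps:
I(B) = -5
w(L, b) = -5 + L (w(L, b) = L - 5 = -5 + L)
(-24/(-22) + 14/w(3, -1))*158 + 12 = (-24/(-22) + 14/(-5 + 3))*158 + 12 = (-24*(-1/22) + 14/(-2))*158 + 12 = (12/11 + 14*(-1/2))*158 + 12 = (12/11 - 7)*158 + 12 = -65/11*158 + 12 = -10270/11 + 12 = -10138/11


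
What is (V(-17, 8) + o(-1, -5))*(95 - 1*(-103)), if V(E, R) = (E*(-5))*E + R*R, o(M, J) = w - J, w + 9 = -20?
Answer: -278190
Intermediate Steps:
w = -29 (w = -9 - 20 = -29)
o(M, J) = -29 - J
V(E, R) = R² - 5*E² (V(E, R) = (-5*E)*E + R² = -5*E² + R² = R² - 5*E²)
(V(-17, 8) + o(-1, -5))*(95 - 1*(-103)) = ((8² - 5*(-17)²) + (-29 - 1*(-5)))*(95 - 1*(-103)) = ((64 - 5*289) + (-29 + 5))*(95 + 103) = ((64 - 1445) - 24)*198 = (-1381 - 24)*198 = -1405*198 = -278190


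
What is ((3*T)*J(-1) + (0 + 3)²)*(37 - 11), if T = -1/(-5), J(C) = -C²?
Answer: 1092/5 ≈ 218.40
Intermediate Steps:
T = ⅕ (T = -1*(-⅕) = ⅕ ≈ 0.20000)
((3*T)*J(-1) + (0 + 3)²)*(37 - 11) = ((3*(⅕))*(-1*(-1)²) + (0 + 3)²)*(37 - 11) = (3*(-1*1)/5 + 3²)*26 = ((⅗)*(-1) + 9)*26 = (-⅗ + 9)*26 = (42/5)*26 = 1092/5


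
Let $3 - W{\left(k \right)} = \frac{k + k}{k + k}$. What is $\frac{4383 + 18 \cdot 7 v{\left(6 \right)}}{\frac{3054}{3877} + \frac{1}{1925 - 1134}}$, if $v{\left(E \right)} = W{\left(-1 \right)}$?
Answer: $\frac{14214186945}{2419591} \approx 5874.6$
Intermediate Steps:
$W{\left(k \right)} = 2$ ($W{\left(k \right)} = 3 - \frac{k + k}{k + k} = 3 - \frac{2 k}{2 k} = 3 - 2 k \frac{1}{2 k} = 3 - 1 = 2$)
$v{\left(E \right)} = 2$
$\frac{4383 + 18 \cdot 7 v{\left(6 \right)}}{\frac{3054}{3877} + \frac{1}{1925 - 1134}} = \frac{4383 + 18 \cdot 7 \cdot 2}{\frac{3054}{3877} + \frac{1}{1925 - 1134}} = \frac{4383 + 126 \cdot 2}{3054 \cdot \frac{1}{3877} + \frac{1}{791}} = \frac{4383 + 252}{\frac{3054}{3877} + \frac{1}{791}} = \frac{4635}{\frac{2419591}{3066707}} = 4635 \cdot \frac{3066707}{2419591} = \frac{14214186945}{2419591}$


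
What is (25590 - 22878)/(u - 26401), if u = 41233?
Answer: 113/618 ≈ 0.18285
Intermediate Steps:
(25590 - 22878)/(u - 26401) = (25590 - 22878)/(41233 - 26401) = 2712/14832 = 2712*(1/14832) = 113/618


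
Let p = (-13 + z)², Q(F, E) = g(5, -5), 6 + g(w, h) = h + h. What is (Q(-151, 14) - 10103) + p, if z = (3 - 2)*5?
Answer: -10055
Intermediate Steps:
g(w, h) = -6 + 2*h (g(w, h) = -6 + (h + h) = -6 + 2*h)
Q(F, E) = -16 (Q(F, E) = -6 + 2*(-5) = -6 - 10 = -16)
z = 5 (z = 1*5 = 5)
p = 64 (p = (-13 + 5)² = (-8)² = 64)
(Q(-151, 14) - 10103) + p = (-16 - 10103) + 64 = -10119 + 64 = -10055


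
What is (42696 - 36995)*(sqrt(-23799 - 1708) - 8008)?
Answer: -45653608 + 5701*I*sqrt(25507) ≈ -4.5654e+7 + 9.105e+5*I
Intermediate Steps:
(42696 - 36995)*(sqrt(-23799 - 1708) - 8008) = 5701*(sqrt(-25507) - 8008) = 5701*(I*sqrt(25507) - 8008) = 5701*(-8008 + I*sqrt(25507)) = -45653608 + 5701*I*sqrt(25507)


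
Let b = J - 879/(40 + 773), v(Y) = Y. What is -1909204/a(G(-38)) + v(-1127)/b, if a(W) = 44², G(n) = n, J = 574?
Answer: -6750368399/6831484 ≈ -988.13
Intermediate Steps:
a(W) = 1936
b = 155261/271 (b = 574 - 879/(40 + 773) = 574 - 879/813 = 574 - 879*1/813 = 574 - 293/271 = 155261/271 ≈ 572.92)
-1909204/a(G(-38)) + v(-1127)/b = -1909204/1936 - 1127/155261/271 = -1909204*1/1936 - 1127*271/155261 = -43391/44 - 305417/155261 = -6750368399/6831484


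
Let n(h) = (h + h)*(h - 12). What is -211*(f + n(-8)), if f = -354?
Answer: 7174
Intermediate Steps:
n(h) = 2*h*(-12 + h) (n(h) = (2*h)*(-12 + h) = 2*h*(-12 + h))
-211*(f + n(-8)) = -211*(-354 + 2*(-8)*(-12 - 8)) = -211*(-354 + 2*(-8)*(-20)) = -211*(-354 + 320) = -211*(-34) = 7174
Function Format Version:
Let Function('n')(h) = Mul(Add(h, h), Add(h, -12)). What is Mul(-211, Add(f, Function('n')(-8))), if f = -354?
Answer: 7174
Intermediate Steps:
Function('n')(h) = Mul(2, h, Add(-12, h)) (Function('n')(h) = Mul(Mul(2, h), Add(-12, h)) = Mul(2, h, Add(-12, h)))
Mul(-211, Add(f, Function('n')(-8))) = Mul(-211, Add(-354, Mul(2, -8, Add(-12, -8)))) = Mul(-211, Add(-354, Mul(2, -8, -20))) = Mul(-211, Add(-354, 320)) = Mul(-211, -34) = 7174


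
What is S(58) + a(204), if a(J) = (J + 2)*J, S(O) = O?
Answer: 42082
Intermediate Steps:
a(J) = J*(2 + J) (a(J) = (2 + J)*J = J*(2 + J))
S(58) + a(204) = 58 + 204*(2 + 204) = 58 + 204*206 = 58 + 42024 = 42082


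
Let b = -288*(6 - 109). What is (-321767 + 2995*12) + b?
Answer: -256163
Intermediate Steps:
b = 29664 (b = -288*(-103) = 29664)
(-321767 + 2995*12) + b = (-321767 + 2995*12) + 29664 = (-321767 + 35940) + 29664 = -285827 + 29664 = -256163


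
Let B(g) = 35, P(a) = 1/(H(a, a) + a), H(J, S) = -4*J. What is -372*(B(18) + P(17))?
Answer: -221216/17 ≈ -13013.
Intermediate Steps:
P(a) = -1/(3*a) (P(a) = 1/(-4*a + a) = 1/(-3*a) = -1/(3*a))
-372*(B(18) + P(17)) = -372*(35 - ⅓/17) = -372*(35 - ⅓*1/17) = -372*(35 - 1/51) = -372*1784/51 = -221216/17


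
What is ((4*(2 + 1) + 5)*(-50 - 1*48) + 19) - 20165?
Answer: -21812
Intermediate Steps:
((4*(2 + 1) + 5)*(-50 - 1*48) + 19) - 20165 = ((4*3 + 5)*(-50 - 48) + 19) - 20165 = ((12 + 5)*(-98) + 19) - 20165 = (17*(-98) + 19) - 20165 = (-1666 + 19) - 20165 = -1647 - 20165 = -21812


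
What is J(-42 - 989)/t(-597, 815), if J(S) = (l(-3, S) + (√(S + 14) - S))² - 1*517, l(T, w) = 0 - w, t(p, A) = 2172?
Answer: 708385/362 + 1031*I*√113/181 ≈ 1956.9 + 60.551*I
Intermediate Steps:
l(T, w) = -w
J(S) = -517 + (√(14 + S) - 2*S)² (J(S) = (-S + (√(S + 14) - S))² - 1*517 = (-S + (√(14 + S) - S))² - 517 = (√(14 + S) - 2*S)² - 517 = -517 + (√(14 + S) - 2*S)²)
J(-42 - 989)/t(-597, 815) = (-517 + (-√(14 + (-42 - 989)) + 2*(-42 - 989))²)/2172 = (-517 + (-√(14 - 1031) + 2*(-1031))²)*(1/2172) = (-517 + (-√(-1017) - 2062)²)*(1/2172) = (-517 + (-3*I*√113 - 2062)²)*(1/2172) = (-517 + (-2062 - 3*I*√113)²)*(1/2172) = -517/2172 + (-2062 - 3*I*√113)²/2172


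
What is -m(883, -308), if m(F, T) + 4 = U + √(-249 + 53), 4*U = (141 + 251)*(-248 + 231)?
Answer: 1670 - 14*I ≈ 1670.0 - 14.0*I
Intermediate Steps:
U = -1666 (U = ((141 + 251)*(-248 + 231))/4 = (392*(-17))/4 = (¼)*(-6664) = -1666)
m(F, T) = -1670 + 14*I (m(F, T) = -4 + (-1666 + √(-249 + 53)) = -4 + (-1666 + √(-196)) = -4 + (-1666 + 14*I) = -1670 + 14*I)
-m(883, -308) = -(-1670 + 14*I) = 1670 - 14*I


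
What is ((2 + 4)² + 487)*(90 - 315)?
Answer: -117675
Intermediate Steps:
((2 + 4)² + 487)*(90 - 315) = (6² + 487)*(-225) = (36 + 487)*(-225) = 523*(-225) = -117675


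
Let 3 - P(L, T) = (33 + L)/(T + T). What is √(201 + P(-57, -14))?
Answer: 3*√1106/7 ≈ 14.253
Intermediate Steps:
P(L, T) = 3 - (33 + L)/(2*T) (P(L, T) = 3 - (33 + L)/(T + T) = 3 - (33 + L)/(2*T))
√(201 + P(-57, -14)) = √(201 + (½)*(-33 - 1*(-57) + 6*(-14))/(-14)) = √(201 + (½)*(-1/14)*(-33 + 57 - 84)) = √(201 + (½)*(-1/14)*(-60)) = √(201 + 15/7) = √(1422/7) = 3*√1106/7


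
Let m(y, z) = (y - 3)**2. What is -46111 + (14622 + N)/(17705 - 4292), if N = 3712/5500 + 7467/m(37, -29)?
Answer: -983061583939607/21319963500 ≈ -46110.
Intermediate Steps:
m(y, z) = (-3 + y)**2
N = 11339893/1589500 (N = 3712/5500 + 7467/((-3 + 37)**2) = 3712*(1/5500) + 7467/(34**2) = 928/1375 + 7467/1156 = 11339893/1589500 ≈ 7.1343)
-46111 + (14622 + N)/(17705 - 4292) = -46111 + (14622 + 11339893/1589500)/(17705 - 4292) = -46111 + (23253008893/1589500)/13413 = -46111 + (23253008893/1589500)*(1/13413) = -46111 + 23253008893/21319963500 = -983061583939607/21319963500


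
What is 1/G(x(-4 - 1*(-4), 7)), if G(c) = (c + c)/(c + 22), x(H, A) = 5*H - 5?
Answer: -17/10 ≈ -1.7000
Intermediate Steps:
x(H, A) = -5 + 5*H
G(c) = 2*c/(22 + c) (G(c) = (2*c)/(22 + c) = 2*c/(22 + c))
1/G(x(-4 - 1*(-4), 7)) = 1/(2*(-5 + 5*(-4 - 1*(-4)))/(22 + (-5 + 5*(-4 - 1*(-4))))) = 1/(2*(-5 + 5*(-4 + 4))/(22 + (-5 + 5*(-4 + 4)))) = 1/(2*(-5 + 5*0)/(22 + (-5 + 5*0))) = 1/(2*(-5 + 0)/(22 + (-5 + 0))) = 1/(2*(-5)/(22 - 5)) = 1/(2*(-5)/17) = 1/(2*(-5)*(1/17)) = 1/(-10/17) = -17/10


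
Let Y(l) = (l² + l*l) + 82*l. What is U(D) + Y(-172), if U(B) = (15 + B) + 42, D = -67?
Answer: 45054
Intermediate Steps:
Y(l) = 2*l² + 82*l (Y(l) = (l² + l²) + 82*l = 2*l² + 82*l)
U(B) = 57 + B
U(D) + Y(-172) = (57 - 67) + 2*(-172)*(41 - 172) = -10 + 2*(-172)*(-131) = -10 + 45064 = 45054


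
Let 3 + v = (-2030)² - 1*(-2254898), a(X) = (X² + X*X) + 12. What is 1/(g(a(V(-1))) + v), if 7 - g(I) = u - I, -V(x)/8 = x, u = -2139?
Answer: 1/6378081 ≈ 1.5679e-7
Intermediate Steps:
V(x) = -8*x
a(X) = 12 + 2*X² (a(X) = (X² + X²) + 12 = 2*X² + 12 = 12 + 2*X²)
g(I) = 2146 + I (g(I) = 7 - (-2139 - I) = 7 + (2139 + I) = 2146 + I)
v = 6375795 (v = -3 + ((-2030)² - 1*(-2254898)) = -3 + (4120900 + 2254898) = -3 + 6375798 = 6375795)
1/(g(a(V(-1))) + v) = 1/((2146 + (12 + 2*(-8*(-1))²)) + 6375795) = 1/((2146 + (12 + 2*8²)) + 6375795) = 1/((2146 + (12 + 2*64)) + 6375795) = 1/((2146 + (12 + 128)) + 6375795) = 1/((2146 + 140) + 6375795) = 1/(2286 + 6375795) = 1/6378081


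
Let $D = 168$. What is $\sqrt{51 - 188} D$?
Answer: $168 i \sqrt{137} \approx 1966.4 i$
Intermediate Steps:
$\sqrt{51 - 188} D = \sqrt{51 - 188} \cdot 168 = \sqrt{-137} \cdot 168 = i \sqrt{137} \cdot 168 = 168 i \sqrt{137}$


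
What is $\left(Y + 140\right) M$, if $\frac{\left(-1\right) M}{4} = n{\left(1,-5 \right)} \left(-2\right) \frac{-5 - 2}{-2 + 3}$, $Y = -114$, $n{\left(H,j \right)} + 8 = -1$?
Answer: $13104$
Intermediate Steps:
$n{\left(H,j \right)} = -9$ ($n{\left(H,j \right)} = -8 - 1 = -9$)
$M = 504$ ($M = - 4 \left(-9\right) \left(-2\right) \frac{-5 - 2}{-2 + 3} = - 4 \cdot 18 \left(- \frac{7}{1}\right) = - 4 \cdot 18 \left(\left(-7\right) 1\right) = - 4 \cdot 18 \left(-7\right) = \left(-4\right) \left(-126\right) = 504$)
$\left(Y + 140\right) M = \left(-114 + 140\right) 504 = 26 \cdot 504 = 13104$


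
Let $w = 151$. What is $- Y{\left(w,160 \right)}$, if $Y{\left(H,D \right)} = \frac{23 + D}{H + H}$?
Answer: $- \frac{183}{302} \approx -0.60596$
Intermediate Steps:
$Y{\left(H,D \right)} = \frac{23 + D}{2 H}$
$- Y{\left(w,160 \right)} = - \frac{23 + 160}{2 \cdot 151} = - \frac{183}{2 \cdot 151} = \left(-1\right) \frac{183}{302} = - \frac{183}{302}$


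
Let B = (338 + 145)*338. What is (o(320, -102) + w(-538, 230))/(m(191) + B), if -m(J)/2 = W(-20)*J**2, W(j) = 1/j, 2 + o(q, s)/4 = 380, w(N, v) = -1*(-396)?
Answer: 19080/1669021 ≈ 0.011432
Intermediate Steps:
w(N, v) = 396
o(q, s) = 1512 (o(q, s) = -8 + 4*380 = -8 + 1520 = 1512)
B = 163254 (B = 483*338 = 163254)
m(J) = J**2/10 (m(J) = -2*J**2/(-20) = -(-1)*J**2/10 = J**2/10)
(o(320, -102) + w(-538, 230))/(m(191) + B) = (1512 + 396)/((1/10)*191**2 + 163254) = 1908/((1/10)*36481 + 163254) = 1908/(36481/10 + 163254) = 1908/(1669021/10) = 1908*(10/1669021) = 19080/1669021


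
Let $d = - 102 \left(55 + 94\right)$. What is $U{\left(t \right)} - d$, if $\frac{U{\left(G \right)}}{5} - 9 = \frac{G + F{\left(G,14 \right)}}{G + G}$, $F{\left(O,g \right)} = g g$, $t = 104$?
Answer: $\frac{793011}{52} \approx 15250.0$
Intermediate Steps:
$F{\left(O,g \right)} = g^{2}$
$U{\left(G \right)} = 45 + \frac{5 \left(196 + G\right)}{2 G}$ ($U{\left(G \right)} = 45 + 5 \frac{G + 14^{2}}{G + G} = 45 + 5 \frac{G + 196}{2 G} = 45 + 5 \left(196 + G\right) \frac{1}{2 G} = 45 + 5 \frac{196 + G}{2 G} = 45 + \frac{5 \left(196 + G\right)}{2 G}$)
$d = -15198$ ($d = \left(-102\right) 149 = -15198$)
$U{\left(t \right)} - d = \left(\frac{95}{2} + \frac{490}{104}\right) - -15198 = \left(\frac{95}{2} + 490 \cdot \frac{1}{104}\right) + 15198 = \left(\frac{95}{2} + \frac{245}{52}\right) + 15198 = \frac{2715}{52} + 15198 = \frac{793011}{52}$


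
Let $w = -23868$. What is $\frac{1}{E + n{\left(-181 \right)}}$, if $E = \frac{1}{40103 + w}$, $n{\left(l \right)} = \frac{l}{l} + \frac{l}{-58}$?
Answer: $\frac{941630}{3880223} \approx 0.24267$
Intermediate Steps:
$n{\left(l \right)} = 1 - \frac{l}{58}$ ($n{\left(l \right)} = 1 + l \left(- \frac{1}{58}\right) = 1 - \frac{l}{58}$)
$E = \frac{1}{16235}$ ($E = \frac{1}{40103 - 23868} = \frac{1}{16235} \approx 6.1595 \cdot 10^{-5}$)
$\frac{1}{E + n{\left(-181 \right)}} = \frac{1}{\frac{1}{16235} + \left(1 - - \frac{181}{58}\right)} = \frac{1}{\frac{1}{16235} + \left(1 + \frac{181}{58}\right)} = \frac{1}{\frac{1}{16235} + \frac{239}{58}} = \frac{1}{\frac{3880223}{941630}} = \frac{941630}{3880223}$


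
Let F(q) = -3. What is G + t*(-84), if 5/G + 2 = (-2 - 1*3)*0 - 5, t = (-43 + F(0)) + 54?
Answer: -4709/7 ≈ -672.71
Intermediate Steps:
t = 8 (t = (-43 - 3) + 54 = -46 + 54 = 8)
G = -5/7 (G = 5/(-2 + ((-2 - 1*3)*0 - 5)) = 5/(-2 + ((-2 - 3)*0 - 5)) = 5/(-2 + (-5*0 - 5)) = 5/(-2 + (0 - 5)) = 5/(-2 - 5) = 5/(-7) = 5*(-⅐) = -5/7 ≈ -0.71429)
G + t*(-84) = -5/7 + 8*(-84) = -5/7 - 672 = -4709/7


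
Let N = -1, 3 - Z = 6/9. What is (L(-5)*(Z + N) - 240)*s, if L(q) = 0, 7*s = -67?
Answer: 16080/7 ≈ 2297.1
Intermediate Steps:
s = -67/7 (s = (⅐)*(-67) = -67/7 ≈ -9.5714)
Z = 7/3 (Z = 3 - 6/9 = 3 - 1*⅔ = 3 - ⅔ = 7/3 ≈ 2.3333)
(L(-5)*(Z + N) - 240)*s = (0*(7/3 - 1) - 240)*(-67/7) = (0*(4/3) - 240)*(-67/7) = (0 - 240)*(-67/7) = -240*(-67/7) = 16080/7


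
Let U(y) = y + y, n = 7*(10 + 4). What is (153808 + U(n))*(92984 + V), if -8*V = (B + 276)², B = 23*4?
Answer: 11712928224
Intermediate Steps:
n = 98 (n = 7*14 = 98)
U(y) = 2*y
B = 92
V = -16928 (V = -(92 + 276)²/8 = -⅛*368² = -⅛*135424 = -16928)
(153808 + U(n))*(92984 + V) = (153808 + 2*98)*(92984 - 16928) = (153808 + 196)*76056 = 154004*76056 = 11712928224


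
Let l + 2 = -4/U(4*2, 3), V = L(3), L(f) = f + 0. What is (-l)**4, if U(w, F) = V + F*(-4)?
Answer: 38416/6561 ≈ 5.8552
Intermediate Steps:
L(f) = f
V = 3
U(w, F) = 3 - 4*F (U(w, F) = 3 + F*(-4) = 3 - 4*F)
l = -14/9 (l = -2 - 4/(3 - 4*3) = -2 - 4/(3 - 12) = -2 - 4/(-9) = -2 - 4*(-1/9) = -2 + 4/9 = -14/9 ≈ -1.5556)
(-l)**4 = (-1*(-14/9))**4 = (14/9)**4 = 38416/6561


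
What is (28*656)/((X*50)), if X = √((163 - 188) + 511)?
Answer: 4592*√6/675 ≈ 16.664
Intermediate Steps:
X = 9*√6 (X = √(-25 + 511) = √486 = 9*√6 ≈ 22.045)
(28*656)/((X*50)) = (28*656)/(((9*√6)*50)) = 18368/((450*√6)) = 18368*(√6/2700) = 4592*√6/675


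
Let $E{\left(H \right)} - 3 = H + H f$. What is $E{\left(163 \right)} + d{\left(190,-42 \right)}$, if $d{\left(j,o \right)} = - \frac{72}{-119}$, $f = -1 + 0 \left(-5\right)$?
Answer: $\frac{429}{119} \approx 3.605$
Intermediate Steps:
$f = -1$ ($f = -1 + 0 = -1$)
$d{\left(j,o \right)} = \frac{72}{119}$ ($d{\left(j,o \right)} = \left(-72\right) \left(- \frac{1}{119}\right) = \frac{72}{119}$)
$E{\left(H \right)} = 3$ ($E{\left(H \right)} = 3 + \left(H + H \left(-1\right)\right) = 3 + \left(H - H\right) = 3 + 0 = 3$)
$E{\left(163 \right)} + d{\left(190,-42 \right)} = 3 + \frac{72}{119} = \frac{429}{119}$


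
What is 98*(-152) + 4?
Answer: -14892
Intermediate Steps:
98*(-152) + 4 = -14896 + 4 = -14892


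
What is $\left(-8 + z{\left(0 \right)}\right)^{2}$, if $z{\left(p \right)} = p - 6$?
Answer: $196$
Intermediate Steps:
$z{\left(p \right)} = -6 + p$ ($z{\left(p \right)} = p - 6 = -6 + p$)
$\left(-8 + z{\left(0 \right)}\right)^{2} = \left(-8 + \left(-6 + 0\right)\right)^{2} = \left(-8 - 6\right)^{2} = \left(-14\right)^{2} = 196$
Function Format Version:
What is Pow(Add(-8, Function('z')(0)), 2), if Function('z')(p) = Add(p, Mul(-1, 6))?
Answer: 196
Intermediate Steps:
Function('z')(p) = Add(-6, p) (Function('z')(p) = Add(p, -6) = Add(-6, p))
Pow(Add(-8, Function('z')(0)), 2) = Pow(Add(-8, Add(-6, 0)), 2) = Pow(Add(-8, -6), 2) = Pow(-14, 2) = 196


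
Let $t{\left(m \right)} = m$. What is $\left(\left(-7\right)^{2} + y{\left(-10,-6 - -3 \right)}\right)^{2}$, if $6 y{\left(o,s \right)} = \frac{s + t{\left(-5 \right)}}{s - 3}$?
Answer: $\frac{196249}{81} \approx 2422.8$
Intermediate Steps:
$y{\left(o,s \right)} = \frac{-5 + s}{6 \left(-3 + s\right)}$ ($y{\left(o,s \right)} = \frac{\left(s - 5\right) \frac{1}{s - 3}}{6} = \frac{\left(-5 + s\right) \frac{1}{-3 + s}}{6} = \frac{\frac{1}{-3 + s} \left(-5 + s\right)}{6} = \frac{-5 + s}{6 \left(-3 + s\right)}$)
$\left(\left(-7\right)^{2} + y{\left(-10,-6 - -3 \right)}\right)^{2} = \left(\left(-7\right)^{2} + \frac{-5 - 3}{6 \left(-3 - 3\right)}\right)^{2} = \left(49 + \frac{-5 + \left(-6 + 3\right)}{6 \left(-3 + \left(-6 + 3\right)\right)}\right)^{2} = \left(49 + \frac{-5 - 3}{6 \left(-3 - 3\right)}\right)^{2} = \left(49 + \frac{1}{6} \frac{1}{-6} \left(-8\right)\right)^{2} = \left(49 + \frac{1}{6} \left(- \frac{1}{6}\right) \left(-8\right)\right)^{2} = \left(49 + \frac{2}{9}\right)^{2} = \left(\frac{443}{9}\right)^{2} = \frac{196249}{81}$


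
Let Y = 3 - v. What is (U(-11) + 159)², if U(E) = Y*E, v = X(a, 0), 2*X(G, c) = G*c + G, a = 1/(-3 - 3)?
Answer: 2253001/144 ≈ 15646.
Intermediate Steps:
a = -⅙ (a = 1/(-6) = -⅙ ≈ -0.16667)
X(G, c) = G/2 + G*c/2 (X(G, c) = (G*c + G)/2 = (G + G*c)/2 = G/2 + G*c/2)
v = -1/12 (v = (½)*(-⅙)*(1 + 0) = (½)*(-⅙)*1 = -1/12 ≈ -0.083333)
Y = 37/12 (Y = 3 - 1*(-1/12) = 3 + 1/12 = 37/12 ≈ 3.0833)
U(E) = 37*E/12
(U(-11) + 159)² = ((37/12)*(-11) + 159)² = (-407/12 + 159)² = (1501/12)² = 2253001/144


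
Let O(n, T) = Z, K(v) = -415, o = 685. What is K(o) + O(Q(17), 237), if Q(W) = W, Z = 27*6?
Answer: -253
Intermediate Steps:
Z = 162
O(n, T) = 162
K(o) + O(Q(17), 237) = -415 + 162 = -253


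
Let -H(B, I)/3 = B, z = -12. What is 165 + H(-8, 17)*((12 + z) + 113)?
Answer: 2877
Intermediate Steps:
H(B, I) = -3*B
165 + H(-8, 17)*((12 + z) + 113) = 165 + (-3*(-8))*((12 - 12) + 113) = 165 + 24*(0 + 113) = 165 + 24*113 = 165 + 2712 = 2877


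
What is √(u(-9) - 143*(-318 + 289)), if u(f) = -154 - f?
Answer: √4002 ≈ 63.261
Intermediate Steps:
√(u(-9) - 143*(-318 + 289)) = √((-154 - 1*(-9)) - 143*(-318 + 289)) = √((-154 + 9) - 143*(-29)) = √(-145 + 4147) = √4002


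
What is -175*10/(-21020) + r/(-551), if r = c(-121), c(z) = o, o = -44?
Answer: 188913/1158202 ≈ 0.16311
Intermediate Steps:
c(z) = -44
r = -44
-175*10/(-21020) + r/(-551) = -175*10/(-21020) - 44/(-551) = -1750*(-1/21020) - 44*(-1/551) = 175/2102 + 44/551 = 188913/1158202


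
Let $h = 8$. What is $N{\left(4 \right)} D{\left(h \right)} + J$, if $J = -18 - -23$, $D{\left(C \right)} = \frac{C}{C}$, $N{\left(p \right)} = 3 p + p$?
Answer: $21$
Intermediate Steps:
$N{\left(p \right)} = 4 p$
$D{\left(C \right)} = 1$
$J = 5$ ($J = -18 + 23 = 5$)
$N{\left(4 \right)} D{\left(h \right)} + J = 4 \cdot 4 \cdot 1 + 5 = 16 \cdot 1 + 5 = 16 + 5 = 21$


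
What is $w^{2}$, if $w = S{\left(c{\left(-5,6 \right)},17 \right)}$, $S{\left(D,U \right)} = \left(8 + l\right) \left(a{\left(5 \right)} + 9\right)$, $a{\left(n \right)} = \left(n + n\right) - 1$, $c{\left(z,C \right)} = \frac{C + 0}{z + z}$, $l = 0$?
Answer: $20736$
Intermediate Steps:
$c{\left(z,C \right)} = \frac{C}{2 z}$
$a{\left(n \right)} = -1 + 2 n$ ($a{\left(n \right)} = 2 n - 1 = -1 + 2 n$)
$S{\left(D,U \right)} = 144$ ($S{\left(D,U \right)} = \left(8 + 0\right) \left(\left(-1 + 2 \cdot 5\right) + 9\right) = 8 \left(\left(-1 + 10\right) + 9\right) = 8 \left(9 + 9\right) = 8 \cdot 18 = 144$)
$w = 144$
$w^{2} = 144^{2} = 20736$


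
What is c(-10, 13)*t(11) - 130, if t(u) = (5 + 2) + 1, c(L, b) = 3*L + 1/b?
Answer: -4802/13 ≈ -369.38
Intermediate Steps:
c(L, b) = 1/b + 3*L
t(u) = 8 (t(u) = 7 + 1 = 8)
c(-10, 13)*t(11) - 130 = (1/13 + 3*(-10))*8 - 130 = (1/13 - 30)*8 - 130 = -389/13*8 - 130 = -3112/13 - 130 = -4802/13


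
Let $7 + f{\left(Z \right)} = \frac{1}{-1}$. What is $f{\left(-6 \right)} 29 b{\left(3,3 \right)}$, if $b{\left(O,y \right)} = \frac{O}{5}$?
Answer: $- \frac{696}{5} \approx -139.2$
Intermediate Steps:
$b{\left(O,y \right)} = \frac{O}{5}$ ($b{\left(O,y \right)} = O \frac{1}{5} = \frac{O}{5}$)
$f{\left(Z \right)} = -8$ ($f{\left(Z \right)} = -7 + \frac{1}{-1} = -7 - 1 = -8$)
$f{\left(-6 \right)} 29 b{\left(3,3 \right)} = \left(-8\right) 29 \cdot \frac{1}{5} \cdot 3 = \left(-232\right) \frac{3}{5} = - \frac{696}{5}$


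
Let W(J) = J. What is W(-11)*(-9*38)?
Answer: 3762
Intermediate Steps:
W(-11)*(-9*38) = -(-99)*38 = -11*(-342) = 3762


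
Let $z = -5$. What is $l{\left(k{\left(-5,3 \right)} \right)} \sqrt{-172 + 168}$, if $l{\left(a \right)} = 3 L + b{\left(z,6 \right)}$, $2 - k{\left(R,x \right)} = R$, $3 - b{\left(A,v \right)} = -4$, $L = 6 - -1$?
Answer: $56 i \approx 56.0 i$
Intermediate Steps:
$L = 7$ ($L = 6 + 1 = 7$)
$b{\left(A,v \right)} = 7$ ($b{\left(A,v \right)} = 3 - -4 = 3 + 4 = 7$)
$k{\left(R,x \right)} = 2 - R$
$l{\left(a \right)} = 28$ ($l{\left(a \right)} = 3 \cdot 7 + 7 = 21 + 7 = 28$)
$l{\left(k{\left(-5,3 \right)} \right)} \sqrt{-172 + 168} = 28 \sqrt{-172 + 168} = 28 \sqrt{-4} = 28 \cdot 2 i = 56 i$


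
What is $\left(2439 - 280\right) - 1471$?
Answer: $688$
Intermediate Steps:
$\left(2439 - 280\right) - 1471 = 2159 - 1471 = 688$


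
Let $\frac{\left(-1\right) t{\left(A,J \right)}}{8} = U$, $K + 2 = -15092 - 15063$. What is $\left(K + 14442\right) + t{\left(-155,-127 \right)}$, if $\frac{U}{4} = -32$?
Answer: $-14691$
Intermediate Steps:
$K = -30157$ ($K = -2 - 30155 = -30157$)
$U = -128$ ($U = 4 \left(-32\right) = -128$)
$t{\left(A,J \right)} = 1024$ ($t{\left(A,J \right)} = \left(-8\right) \left(-128\right) = 1024$)
$\left(K + 14442\right) + t{\left(-155,-127 \right)} = \left(-30157 + 14442\right) + 1024 = -15715 + 1024 = -14691$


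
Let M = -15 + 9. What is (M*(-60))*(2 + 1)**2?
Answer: 3240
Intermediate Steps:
M = -6
(M*(-60))*(2 + 1)**2 = (-6*(-60))*(2 + 1)**2 = 360*3**2 = 360*9 = 3240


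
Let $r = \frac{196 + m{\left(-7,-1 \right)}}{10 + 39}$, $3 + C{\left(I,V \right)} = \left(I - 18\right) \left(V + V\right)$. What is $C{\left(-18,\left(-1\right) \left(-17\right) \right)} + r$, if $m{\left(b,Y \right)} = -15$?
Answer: $- \frac{59942}{49} \approx -1223.3$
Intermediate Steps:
$C{\left(I,V \right)} = -3 + 2 V \left(-18 + I\right)$ ($C{\left(I,V \right)} = -3 + \left(I - 18\right) \left(V + V\right) = -3 + \left(-18 + I\right) 2 V = -3 + 2 V \left(-18 + I\right)$)
$r = \frac{181}{49}$ ($r = \frac{196 - 15}{10 + 39} = \frac{181}{49} \approx 3.6939$)
$C{\left(-18,\left(-1\right) \left(-17\right) \right)} + r = \left(-3 - 36 \left(\left(-1\right) \left(-17\right)\right) + 2 \left(-18\right) \left(\left(-1\right) \left(-17\right)\right)\right) + \frac{181}{49} = \left(-3 - 612 + 2 \left(-18\right) 17\right) + \frac{181}{49} = \left(-3 - 612 - 612\right) + \frac{181}{49} = -1227 + \frac{181}{49} = - \frac{59942}{49}$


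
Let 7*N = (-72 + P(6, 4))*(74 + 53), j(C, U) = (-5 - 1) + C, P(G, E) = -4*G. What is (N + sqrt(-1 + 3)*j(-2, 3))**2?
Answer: 148651136/49 + 195072*sqrt(2)/7 ≈ 3.0731e+6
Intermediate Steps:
j(C, U) = -6 + C
N = -12192/7 (N = ((-72 - 4*6)*(74 + 53))/7 = ((-72 - 24)*127)/7 = (-96*127)/7 = (1/7)*(-12192) = -12192/7 ≈ -1741.7)
(N + sqrt(-1 + 3)*j(-2, 3))**2 = (-12192/7 + sqrt(-1 + 3)*(-6 - 2))**2 = (-12192/7 + sqrt(2)*(-8))**2 = (-12192/7 - 8*sqrt(2))**2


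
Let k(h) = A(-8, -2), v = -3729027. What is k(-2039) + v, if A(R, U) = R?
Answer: -3729035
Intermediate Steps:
k(h) = -8
k(-2039) + v = -8 - 3729027 = -3729035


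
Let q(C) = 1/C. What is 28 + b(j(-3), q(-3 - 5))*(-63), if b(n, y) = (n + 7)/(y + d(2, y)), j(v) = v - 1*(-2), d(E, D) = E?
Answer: -868/5 ≈ -173.60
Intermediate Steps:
j(v) = 2 + v (j(v) = v + 2 = 2 + v)
q(C) = 1/C
b(n, y) = (7 + n)/(2 + y) (b(n, y) = (n + 7)/(y + 2) = (7 + n)/(2 + y))
28 + b(j(-3), q(-3 - 5))*(-63) = 28 + ((7 + (2 - 3))/(2 + 1/(-3 - 5)))*(-63) = 28 + ((7 - 1)/(2 + 1/(-8)))*(-63) = 28 + (6/(2 - 1/8))*(-63) = 28 + (6/(15/8))*(-63) = 28 + ((8/15)*6)*(-63) = 28 + (16/5)*(-63) = 28 - 1008/5 = -868/5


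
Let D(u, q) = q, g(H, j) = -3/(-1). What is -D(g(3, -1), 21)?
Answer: -21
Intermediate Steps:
g(H, j) = 3 (g(H, j) = -3*(-1) = 3)
-D(g(3, -1), 21) = -1*21 = -21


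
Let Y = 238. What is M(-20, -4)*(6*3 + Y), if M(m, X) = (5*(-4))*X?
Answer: 20480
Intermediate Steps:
M(m, X) = -20*X
M(-20, -4)*(6*3 + Y) = (-20*(-4))*(6*3 + 238) = 80*(18 + 238) = 80*256 = 20480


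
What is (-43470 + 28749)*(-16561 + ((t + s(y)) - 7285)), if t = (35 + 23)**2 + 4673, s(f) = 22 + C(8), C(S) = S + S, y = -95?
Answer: 232164891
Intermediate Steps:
C(S) = 2*S
s(f) = 38 (s(f) = 22 + 2*8 = 22 + 16 = 38)
t = 8037 (t = 58**2 + 4673 = 3364 + 4673 = 8037)
(-43470 + 28749)*(-16561 + ((t + s(y)) - 7285)) = (-43470 + 28749)*(-16561 + ((8037 + 38) - 7285)) = -14721*(-16561 + (8075 - 7285)) = -14721*(-16561 + 790) = -14721*(-15771) = 232164891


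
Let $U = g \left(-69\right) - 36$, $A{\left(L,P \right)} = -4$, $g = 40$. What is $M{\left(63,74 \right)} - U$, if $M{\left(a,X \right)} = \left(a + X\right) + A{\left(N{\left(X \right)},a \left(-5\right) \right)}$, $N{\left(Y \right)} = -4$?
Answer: $2929$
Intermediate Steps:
$M{\left(a,X \right)} = -4 + X + a$ ($M{\left(a,X \right)} = \left(a + X\right) - 4 = \left(X + a\right) - 4 = -4 + X + a$)
$U = -2796$ ($U = 40 \left(-69\right) - 36 = -2760 - 36 = -2796$)
$M{\left(63,74 \right)} - U = \left(-4 + 74 + 63\right) - -2796 = 133 + 2796 = 2929$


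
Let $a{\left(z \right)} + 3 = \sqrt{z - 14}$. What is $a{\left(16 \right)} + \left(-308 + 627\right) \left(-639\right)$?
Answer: $-203844 + \sqrt{2} \approx -2.0384 \cdot 10^{5}$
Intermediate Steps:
$a{\left(z \right)} = -3 + \sqrt{-14 + z}$ ($a{\left(z \right)} = -3 + \sqrt{z - 14} = -3 + \sqrt{-14 + z}$)
$a{\left(16 \right)} + \left(-308 + 627\right) \left(-639\right) = \left(-3 + \sqrt{-14 + 16}\right) + \left(-308 + 627\right) \left(-639\right) = \left(-3 + \sqrt{2}\right) + 319 \left(-639\right) = \left(-3 + \sqrt{2}\right) - 203841 = -203844 + \sqrt{2}$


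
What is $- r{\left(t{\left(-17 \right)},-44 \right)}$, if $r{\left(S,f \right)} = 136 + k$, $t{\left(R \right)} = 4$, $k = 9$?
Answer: $-145$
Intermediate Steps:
$r{\left(S,f \right)} = 145$ ($r{\left(S,f \right)} = 136 + 9 = 145$)
$- r{\left(t{\left(-17 \right)},-44 \right)} = \left(-1\right) 145 = -145$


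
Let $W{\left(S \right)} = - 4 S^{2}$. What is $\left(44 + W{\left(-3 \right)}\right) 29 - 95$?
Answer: $137$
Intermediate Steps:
$\left(44 + W{\left(-3 \right)}\right) 29 - 95 = \left(44 - 4 \left(-3\right)^{2}\right) 29 - 95 = \left(44 - 36\right) 29 - 95 = 8 \cdot 29 - 95 = 232 - 95 = 137$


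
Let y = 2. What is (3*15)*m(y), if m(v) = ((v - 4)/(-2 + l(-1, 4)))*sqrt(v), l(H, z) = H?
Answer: 30*sqrt(2) ≈ 42.426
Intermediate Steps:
m(v) = sqrt(v)*(4/3 - v/3) (m(v) = ((v - 4)/(-2 - 1))*sqrt(v) = ((-4 + v)/(-3))*sqrt(v) = ((-4 + v)*(-1/3))*sqrt(v) = (4/3 - v/3)*sqrt(v) = sqrt(v)*(4/3 - v/3))
(3*15)*m(y) = (3*15)*(sqrt(2)*(4 - 1*2)/3) = 45*(sqrt(2)*(4 - 2)/3) = 45*((1/3)*sqrt(2)*2) = 45*(2*sqrt(2)/3) = 30*sqrt(2)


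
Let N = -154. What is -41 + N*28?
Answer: -4353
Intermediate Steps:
-41 + N*28 = -41 - 154*28 = -41 - 4312 = -4353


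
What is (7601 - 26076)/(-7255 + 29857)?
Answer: -18475/22602 ≈ -0.81741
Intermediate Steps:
(7601 - 26076)/(-7255 + 29857) = -18475/22602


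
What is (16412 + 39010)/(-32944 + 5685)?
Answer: -55422/27259 ≈ -2.0332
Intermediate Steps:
(16412 + 39010)/(-32944 + 5685) = 55422/(-27259) = 55422*(-1/27259) = -55422/27259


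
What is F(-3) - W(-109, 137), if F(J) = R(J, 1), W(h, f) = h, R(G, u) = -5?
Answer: 104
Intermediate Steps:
F(J) = -5
F(-3) - W(-109, 137) = -5 - 1*(-109) = -5 + 109 = 104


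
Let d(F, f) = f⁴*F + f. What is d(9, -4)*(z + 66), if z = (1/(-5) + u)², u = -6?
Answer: 240212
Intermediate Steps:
d(F, f) = f + F*f⁴ (d(F, f) = F*f⁴ + f = f + F*f⁴)
z = 961/25 (z = (1/(-5) - 6)² = (1*(-⅕) - 6)² = (-⅕ - 6)² = (-31/5)² = 961/25 ≈ 38.440)
d(9, -4)*(z + 66) = (-4 + 9*(-4)⁴)*(961/25 + 66) = (-4 + 9*256)*(2611/25) = (-4 + 2304)*(2611/25) = 2300*(2611/25) = 240212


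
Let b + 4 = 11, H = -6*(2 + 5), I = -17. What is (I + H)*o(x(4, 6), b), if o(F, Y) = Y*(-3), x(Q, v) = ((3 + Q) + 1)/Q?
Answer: 1239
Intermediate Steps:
x(Q, v) = (4 + Q)/Q
H = -42 (H = -6*7 = -42)
b = 7 (b = -4 + 11 = 7)
o(F, Y) = -3*Y
(I + H)*o(x(4, 6), b) = (-17 - 42)*(-3*7) = -59*(-21) = 1239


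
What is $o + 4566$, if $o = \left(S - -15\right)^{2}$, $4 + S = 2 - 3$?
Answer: $4666$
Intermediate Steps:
$S = -5$ ($S = -4 + \left(2 - 3\right) = -4 - 1 = -5$)
$o = 100$ ($o = \left(-5 - -15\right)^{2} = \left(-5 + 15\right)^{2} = 10^{2} = 100$)
$o + 4566 = 100 + 4566 = 4666$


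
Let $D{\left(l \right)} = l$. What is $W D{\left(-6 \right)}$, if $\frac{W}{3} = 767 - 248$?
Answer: $-9342$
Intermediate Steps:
$W = 1557$ ($W = 3 \left(767 - 248\right) = 3 \cdot 519 = 1557$)
$W D{\left(-6 \right)} = 1557 \left(-6\right) = -9342$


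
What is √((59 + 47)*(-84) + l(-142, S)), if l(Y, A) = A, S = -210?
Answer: 7*I*√186 ≈ 95.467*I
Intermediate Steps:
√((59 + 47)*(-84) + l(-142, S)) = √((59 + 47)*(-84) - 210) = √(106*(-84) - 210) = √(-8904 - 210) = √(-9114) = 7*I*√186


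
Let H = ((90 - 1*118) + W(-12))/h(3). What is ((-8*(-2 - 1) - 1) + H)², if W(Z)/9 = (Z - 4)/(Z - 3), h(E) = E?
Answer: 64009/225 ≈ 284.48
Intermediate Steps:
W(Z) = 9*(-4 + Z)/(-3 + Z) (W(Z) = 9*((Z - 4)/(Z - 3)) = 9*((-4 + Z)/(-3 + Z)) = 9*(-4 + Z)/(-3 + Z))
H = -92/15 (H = ((90 - 1*118) + 9*(-4 - 12)/(-3 - 12))/3 = ((90 - 118) + 9*(-16)/(-15))*(⅓) = (-28 + 9*(-1/15)*(-16))*(⅓) = (-28 + 48/5)*(⅓) = -92/5*⅓ = -92/15 ≈ -6.1333)
((-8*(-2 - 1) - 1) + H)² = ((-8*(-2 - 1) - 1) - 92/15)² = ((-8*(-3) - 1) - 92/15)² = ((24 - 1) - 92/15)² = (23 - 92/15)² = (253/15)² = 64009/225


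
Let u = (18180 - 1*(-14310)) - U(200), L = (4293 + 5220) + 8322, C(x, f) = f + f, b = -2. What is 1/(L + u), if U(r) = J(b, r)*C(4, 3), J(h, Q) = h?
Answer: 1/50337 ≈ 1.9866e-5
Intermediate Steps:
C(x, f) = 2*f
L = 17835 (L = 9513 + 8322 = 17835)
U(r) = -12 (U(r) = -4*3 = -2*6 = -12)
u = 32502 (u = (18180 - 1*(-14310)) - 1*(-12) = (18180 + 14310) + 12 = 32490 + 12 = 32502)
1/(L + u) = 1/(17835 + 32502) = 1/50337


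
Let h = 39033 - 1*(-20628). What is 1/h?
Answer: 1/59661 ≈ 1.6761e-5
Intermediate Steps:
h = 59661 (h = 39033 + 20628 = 59661)
1/h = 1/59661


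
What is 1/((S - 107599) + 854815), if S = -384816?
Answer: 1/362400 ≈ 2.7594e-6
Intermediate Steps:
1/((S - 107599) + 854815) = 1/((-384816 - 107599) + 854815) = 1/(-492415 + 854815) = 1/362400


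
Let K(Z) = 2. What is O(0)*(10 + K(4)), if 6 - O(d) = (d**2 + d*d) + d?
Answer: 72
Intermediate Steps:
O(d) = 6 - d - 2*d**2 (O(d) = 6 - ((d**2 + d*d) + d) = 6 - ((d**2 + d**2) + d) = 6 - (2*d**2 + d) = 6 - (d + 2*d**2) = 6 + (-d - 2*d**2) = 6 - d - 2*d**2)
O(0)*(10 + K(4)) = (6 - 1*0 - 2*0**2)*(10 + 2) = (6 + 0 - 2*0)*12 = (6 + 0 + 0)*12 = 6*12 = 72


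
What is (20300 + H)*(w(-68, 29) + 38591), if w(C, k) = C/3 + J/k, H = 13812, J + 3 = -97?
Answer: 114450706240/87 ≈ 1.3155e+9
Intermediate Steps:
J = -100 (J = -3 - 97 = -100)
w(C, k) = -100/k + C/3 (w(C, k) = C/3 - 100/k = -100/k + C/3)
(20300 + H)*(w(-68, 29) + 38591) = (20300 + 13812)*((-100/29 + (⅓)*(-68)) + 38591) = 34112*((-100*1/29 - 68/3) + 38591) = 34112*((-100/29 - 68/3) + 38591) = 34112*(-2272/87 + 38591) = 34112*(3355145/87) = 114450706240/87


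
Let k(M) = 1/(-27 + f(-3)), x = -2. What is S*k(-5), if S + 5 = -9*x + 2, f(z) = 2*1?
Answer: -⅗ ≈ -0.60000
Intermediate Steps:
f(z) = 2
k(M) = -1/25 (k(M) = 1/(-27 + 2) = 1/(-25) = -1/25)
S = 15 (S = -5 + (-9*(-2) + 2) = -5 + (18 + 2) = -5 + 20 = 15)
S*k(-5) = 15*(-1/25) = -⅗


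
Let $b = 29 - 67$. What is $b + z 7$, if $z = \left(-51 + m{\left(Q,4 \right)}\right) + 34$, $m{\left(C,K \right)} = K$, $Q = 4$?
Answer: $-129$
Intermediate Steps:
$z = -13$ ($z = \left(-51 + 4\right) + 34 = -47 + 34 = -13$)
$b = -38$ ($b = 29 - 67 = -38$)
$b + z 7 = -38 - 91 = -129$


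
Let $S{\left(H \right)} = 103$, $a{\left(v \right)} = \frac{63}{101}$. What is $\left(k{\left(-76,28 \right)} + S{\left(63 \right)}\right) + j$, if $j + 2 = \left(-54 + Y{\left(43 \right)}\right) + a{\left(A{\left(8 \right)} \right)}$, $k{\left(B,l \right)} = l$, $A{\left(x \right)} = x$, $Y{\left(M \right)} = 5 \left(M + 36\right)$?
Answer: $\frac{47533}{101} \approx 470.62$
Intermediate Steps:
$Y{\left(M \right)} = 180 + 5 M$ ($Y{\left(M \right)} = 5 \left(36 + M\right) = 180 + 5 M$)
$a{\left(v \right)} = \frac{63}{101}$ ($a{\left(v \right)} = 63 \cdot \frac{1}{101} = \frac{63}{101}$)
$j = \frac{34302}{101}$ ($j = -2 + \left(\left(-54 + \left(180 + 5 \cdot 43\right)\right) + \frac{63}{101}\right) = -2 + \left(\left(-54 + \left(180 + 215\right)\right) + \frac{63}{101}\right) = -2 + \left(\left(-54 + 395\right) + \frac{63}{101}\right) = -2 + \left(341 + \frac{63}{101}\right) = -2 + \frac{34504}{101} = \frac{34302}{101} \approx 339.62$)
$\left(k{\left(-76,28 \right)} + S{\left(63 \right)}\right) + j = \left(28 + 103\right) + \frac{34302}{101} = 131 + \frac{34302}{101} = \frac{47533}{101}$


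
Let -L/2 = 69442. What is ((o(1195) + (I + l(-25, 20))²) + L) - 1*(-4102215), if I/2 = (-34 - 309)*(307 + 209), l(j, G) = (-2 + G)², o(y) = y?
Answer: 125073701630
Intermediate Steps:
L = -138884 (L = -2*69442 = -138884)
I = -353976 (I = 2*((-34 - 309)*(307 + 209)) = 2*(-343*516) = 2*(-176988) = -353976)
((o(1195) + (I + l(-25, 20))²) + L) - 1*(-4102215) = ((1195 + (-353976 + (-2 + 20)²)²) - 138884) - 1*(-4102215) = ((1195 + (-353976 + 18²)²) - 138884) + 4102215 = ((1195 + (-353976 + 324)²) - 138884) + 4102215 = ((1195 + (-353652)²) - 138884) + 4102215 = ((1195 + 125069737104) - 138884) + 4102215 = (125069738299 - 138884) + 4102215 = 125069599415 + 4102215 = 125073701630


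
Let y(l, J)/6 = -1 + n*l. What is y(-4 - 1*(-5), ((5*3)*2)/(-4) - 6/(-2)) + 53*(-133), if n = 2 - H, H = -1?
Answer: -7037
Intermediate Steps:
n = 3 (n = 2 - 1*(-1) = 2 + 1 = 3)
y(l, J) = -6 + 18*l (y(l, J) = 6*(-1 + 3*l) = -6 + 18*l)
y(-4 - 1*(-5), ((5*3)*2)/(-4) - 6/(-2)) + 53*(-133) = (-6 + 18*(-4 - 1*(-5))) + 53*(-133) = (-6 + 18*(-4 + 5)) - 7049 = (-6 + 18*1) - 7049 = (-6 + 18) - 7049 = 12 - 7049 = -7037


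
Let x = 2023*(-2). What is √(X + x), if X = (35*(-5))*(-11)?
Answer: I*√2121 ≈ 46.054*I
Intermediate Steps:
X = 1925 (X = -175*(-11) = 1925)
x = -4046
√(X + x) = √(1925 - 4046) = √(-2121) = I*√2121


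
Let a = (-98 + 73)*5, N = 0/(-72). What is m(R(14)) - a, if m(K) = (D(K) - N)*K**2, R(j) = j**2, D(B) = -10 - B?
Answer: -7913571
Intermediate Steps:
N = 0 (N = 0*(-1/72) = 0)
a = -125 (a = -25*5 = -125)
m(K) = K**2*(-10 - K) (m(K) = ((-10 - K) - 1*0)*K**2 = ((-10 - K) + 0)*K**2 = (-10 - K)*K**2 = K**2*(-10 - K))
m(R(14)) - a = (14**2)**2*(-10 - 1*14**2) - 1*(-125) = 196**2*(-10 - 1*196) + 125 = 38416*(-10 - 196) + 125 = 38416*(-206) + 125 = -7913696 + 125 = -7913571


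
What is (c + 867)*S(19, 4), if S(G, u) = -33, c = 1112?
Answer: -65307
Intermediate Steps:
(c + 867)*S(19, 4) = (1112 + 867)*(-33) = 1979*(-33) = -65307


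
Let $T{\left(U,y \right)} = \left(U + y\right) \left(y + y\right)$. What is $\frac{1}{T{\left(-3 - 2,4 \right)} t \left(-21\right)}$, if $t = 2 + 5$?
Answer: $\frac{1}{1176} \approx 0.00085034$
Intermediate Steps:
$T{\left(U,y \right)} = 2 y \left(U + y\right)$ ($T{\left(U,y \right)} = \left(U + y\right) 2 y = 2 y \left(U + y\right)$)
$t = 7$
$\frac{1}{T{\left(-3 - 2,4 \right)} t \left(-21\right)} = \frac{1}{2 \cdot 4 \left(\left(-3 - 2\right) + 4\right) 7 \left(-21\right)} = \frac{1}{2 \cdot 4 \left(-5 + 4\right) 7 \left(-21\right)} = \frac{1}{2 \cdot 4 \left(-1\right) 7 \left(-21\right)} = \frac{1}{\left(-8\right) 7 \left(-21\right)} = \frac{1}{\left(-56\right) \left(-21\right)} = \frac{1}{1176}$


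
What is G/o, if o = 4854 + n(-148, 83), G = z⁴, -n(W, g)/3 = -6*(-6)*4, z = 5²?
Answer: 390625/4422 ≈ 88.337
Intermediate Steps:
z = 25
n(W, g) = -432 (n(W, g) = -3*(-6*(-6))*4 = -108*4 = -3*144 = -432)
G = 390625 (G = 25⁴ = 390625)
o = 4422 (o = 4854 - 432 = 4422)
G/o = 390625/4422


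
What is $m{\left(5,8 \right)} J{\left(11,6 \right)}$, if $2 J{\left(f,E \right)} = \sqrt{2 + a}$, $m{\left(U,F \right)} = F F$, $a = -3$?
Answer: $32 i \approx 32.0 i$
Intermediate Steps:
$m{\left(U,F \right)} = F^{2}$
$J{\left(f,E \right)} = \frac{i}{2}$ ($J{\left(f,E \right)} = \frac{\sqrt{2 - 3}}{2} = \frac{\sqrt{-1}}{2} = \frac{i}{2}$)
$m{\left(5,8 \right)} J{\left(11,6 \right)} = 8^{2} \frac{i}{2} = 64 \frac{i}{2} = 32 i$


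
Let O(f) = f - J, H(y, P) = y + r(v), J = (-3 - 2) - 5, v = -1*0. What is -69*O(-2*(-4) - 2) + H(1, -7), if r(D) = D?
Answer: -1103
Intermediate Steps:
v = 0
J = -10 (J = -5 - 5 = -10)
H(y, P) = y (H(y, P) = y + 0 = y)
O(f) = 10 + f (O(f) = f - 1*(-10) = f + 10 = 10 + f)
-69*O(-2*(-4) - 2) + H(1, -7) = -69*(10 + (-2*(-4) - 2)) + 1 = -69*(10 + (8 - 2)) + 1 = -69*(10 + 6) + 1 = -69*16 + 1 = -1104 + 1 = -1103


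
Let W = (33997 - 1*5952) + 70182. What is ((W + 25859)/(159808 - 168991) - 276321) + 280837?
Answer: 13782114/3061 ≈ 4502.5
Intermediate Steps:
W = 98227 (W = (33997 - 5952) + 70182 = 28045 + 70182 = 98227)
((W + 25859)/(159808 - 168991) - 276321) + 280837 = ((98227 + 25859)/(159808 - 168991) - 276321) + 280837 = (124086/(-9183) - 276321) + 280837 = (124086*(-1/9183) - 276321) + 280837 = (-41362/3061 - 276321) + 280837 = -845859943/3061 + 280837 = 13782114/3061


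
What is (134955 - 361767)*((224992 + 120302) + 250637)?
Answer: -135164301972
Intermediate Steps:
(134955 - 361767)*((224992 + 120302) + 250637) = -226812*(345294 + 250637) = -226812*595931 = -135164301972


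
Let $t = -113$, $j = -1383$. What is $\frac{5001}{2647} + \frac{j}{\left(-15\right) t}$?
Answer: $\frac{1605298}{1495555} \approx 1.0734$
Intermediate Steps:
$\frac{5001}{2647} + \frac{j}{\left(-15\right) t} = \frac{5001}{2647} - \frac{1383}{\left(-15\right) \left(-113\right)} = 5001 \cdot \frac{1}{2647} - \frac{1383}{1695} = \frac{5001}{2647} - \frac{461}{565} = \frac{1605298}{1495555}$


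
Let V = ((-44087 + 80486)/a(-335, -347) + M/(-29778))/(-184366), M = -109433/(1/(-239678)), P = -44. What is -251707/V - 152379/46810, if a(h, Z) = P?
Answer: -129380000051751284091/2457835483661690 ≈ -52640.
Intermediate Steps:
a(h, Z) = -44
M = 26228682574 (M = -109433/(-1/239678) = -109433*(-239678) = 26228682574)
V = 52506632849/10980101496 (V = ((-44087 + 80486)/(-44) + 26228682574/(-29778))/(-184366) = (36399*(-1/44) + 26228682574*(-1/29778))*(-1/184366) = (-3309/4 - 13114341287/14889)*(-1/184366) = -52506632849/59556*(-1/184366) = 52506632849/10980101496 ≈ 4.7820)
-251707/V - 152379/46810 = -251707/52506632849/10980101496 - 152379/46810 = -251707*10980101496/52506632849 - 152379*1/46810 = -2763768407253672/52506632849 - 152379/46810 = -129380000051751284091/2457835483661690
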